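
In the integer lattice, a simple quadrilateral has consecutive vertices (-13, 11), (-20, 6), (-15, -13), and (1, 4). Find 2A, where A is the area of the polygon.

The shoelace formula gives twice the area as |((-13)·6 − (-20)·11) + ((-20)·(-13) − (-15)·6) + ((-15)·4 − 1·(-13)) + (1·11 − (-13)·4)| = 508, so the area is 254.

508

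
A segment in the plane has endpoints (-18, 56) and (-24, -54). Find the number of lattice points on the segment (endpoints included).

The number of lattice points on a segment between lattice points is gcd(|Δx|,|Δy|) + 1 = gcd(6,110) + 1 = 2 + 1 = 3.

3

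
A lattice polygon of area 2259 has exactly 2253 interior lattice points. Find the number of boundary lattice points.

Pick's theorem gives A = I + B/2 − 1, so B = 2(A − I + 1) = 2(2259 − 2253 + 1) = 14.

14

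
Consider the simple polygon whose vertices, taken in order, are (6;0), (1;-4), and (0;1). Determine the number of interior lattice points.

14

By the shoelace formula, twice the signed area is |[6·(-4) − 1·0] + [1·1 − 0·(-4)] + [0·0 − 6·1]| = 29, so the area is 14.5.
The number of boundary lattice points is Σ gcd(|Δx|,|Δy|) = gcd(5,4) + gcd(1,5) + gcd(6,1) = 1+1+1 = 3.
By Pick's theorem A = I + B/2 − 1, so I = 14.5 − 3/2 + 1 = 14.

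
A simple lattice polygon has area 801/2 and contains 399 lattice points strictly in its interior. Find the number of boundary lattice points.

5

Pick's theorem gives A = I + B/2 − 1, so B = 2(A − I + 1) = 2(801/2 − 399 + 1) = 5.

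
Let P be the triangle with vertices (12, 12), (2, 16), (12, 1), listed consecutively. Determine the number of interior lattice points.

By the shoelace formula, twice the signed area is |[12·16 − 2·12] + [2·1 − 12·16] + [12·12 − 12·1]| = 110, so the area is 55.
The number of boundary lattice points is Σ gcd(|Δx|,|Δy|) = gcd(10,4) + gcd(10,15) + gcd(0,11) = 2+5+11 = 18.
By Pick's theorem A = I + B/2 − 1, so I = 55 − 18/2 + 1 = 47.

47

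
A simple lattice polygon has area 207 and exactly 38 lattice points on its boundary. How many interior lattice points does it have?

Pick's theorem A = I + B/2 − 1 rearranges to I = A − B/2 + 1 = 207 − 38/2 + 1 = 189.

189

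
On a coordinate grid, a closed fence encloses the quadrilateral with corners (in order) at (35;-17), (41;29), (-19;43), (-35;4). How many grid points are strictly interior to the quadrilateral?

2950

The shoelace formula gives twice the area as |(35·29 − 41·(-17)) + (41·43 − (-19)·29) + ((-19)·4 − (-35)·43) + ((-35)·(-17) − 35·4)| = 5910, so the area is 2955.
Along each edge there are gcd(|Δx|,|Δy|)+1 lattice points, so counting each shared vertex once the boundary has gcd(6,46) + gcd(60,14) + gcd(16,39) + gcd(70,21) = 2+2+1+7 = 12.
Pick's theorem gives I = A − B/2 + 1 = 2955 − 12/2 + 1 = 2950.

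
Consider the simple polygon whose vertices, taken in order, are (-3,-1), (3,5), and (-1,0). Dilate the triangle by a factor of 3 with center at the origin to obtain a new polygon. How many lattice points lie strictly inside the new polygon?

16

By the shoelace formula, twice the signed area is |[(-3)·5 − 3·(-1)] + [3·0 − (-1)·5] + [(-1)·(-1) − (-3)·0]| = 6, so the area is 3.
Along each edge there are gcd(|Δx|,|Δy|)+1 lattice points, so counting each shared vertex once the boundary has gcd(6,6) + gcd(4,5) + gcd(2,1) = 6+1+1 = 8.
Scaling by 3 multiplies the area by 3² = 9 (so the new area is 27) and multiplies the boundary lattice-point count by 3, giving 24.
By Pick's theorem, the interior count of the dilated polygon is 27 − 24/2 + 1 = 16.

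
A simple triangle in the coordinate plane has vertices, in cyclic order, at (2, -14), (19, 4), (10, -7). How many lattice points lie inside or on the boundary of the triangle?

Using the shoelace formula, 2A = |(2·4 − 19·(-14)) + (19·(-7) − 10·4) + (10·(-14) − 2·(-7))| = 25, so the area is 12.5.
Along each edge there are gcd(|Δx|,|Δy|)+1 lattice points, so counting each shared vertex once the boundary has gcd(17,18) + gcd(9,11) + gcd(8,7) = 1+1+1 = 3.
Pick's theorem gives I = A − B/2 + 1 = 12.5 − 3/2 + 1 = 12, so the closed region contains I + B = 12 + 3 = 15 lattice points.

15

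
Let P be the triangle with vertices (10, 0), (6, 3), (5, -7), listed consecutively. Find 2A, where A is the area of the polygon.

43

The shoelace formula gives twice the area as |[10·3 − 6·0] + [6·(-7) − 5·3] + [5·0 − 10·(-7)]| = 43, so the area is 43/2.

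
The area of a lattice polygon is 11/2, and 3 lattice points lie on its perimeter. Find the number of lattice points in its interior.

5

From Pick's theorem, I = A − B/2 + 1 = 11/2 − 3/2 + 1 = 5.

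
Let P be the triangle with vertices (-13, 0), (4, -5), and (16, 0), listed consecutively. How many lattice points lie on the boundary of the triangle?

Along each edge there are gcd(|Δx|,|Δy|)+1 lattice points, so counting each shared vertex once the boundary has gcd(17,5) + gcd(12,5) + gcd(29,0) = 1+1+29 = 31.

31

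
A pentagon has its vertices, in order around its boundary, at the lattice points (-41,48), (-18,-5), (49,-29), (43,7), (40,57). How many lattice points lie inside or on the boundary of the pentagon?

4937

By the shoelace formula, twice the signed area is |[(-41)·(-5) − (-18)·48] + [(-18)·(-29) − 49·(-5)] + [49·7 − 43·(-29)] + [43·57 − 40·7] + [40·48 − (-41)·57]| = 9854, so the area is 4927.
The number of boundary lattice points is Σ gcd(|Δx|,|Δy|) = gcd(23,53) + gcd(67,24) + gcd(6,36) + gcd(3,50) + gcd(81,9) = 1+1+6+1+9 = 18.
Pick's theorem gives I = A − B/2 + 1 = 4927 − 18/2 + 1 = 4919, so the closed region contains I + B = 4919 + 18 = 4937 lattice points.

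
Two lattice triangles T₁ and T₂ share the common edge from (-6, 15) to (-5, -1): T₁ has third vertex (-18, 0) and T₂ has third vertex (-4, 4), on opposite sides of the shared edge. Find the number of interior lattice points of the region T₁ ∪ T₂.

The union is the simple quadrilateral with vertices (-6, 15), (-18, 0), (-5, -1), (-4, 4) in order.
The shoelace formula gives twice the area as |((-6)·0 − (-18)·15) + ((-18)·(-1) − (-5)·0) + ((-5)·4 − (-4)·(-1)) + ((-4)·15 − (-6)·4)| = 228, so the area is 114.
The number of boundary lattice points is Σ gcd(|Δx|,|Δy|) = gcd(12,15) + gcd(13,1) + gcd(1,5) + gcd(2,11) = 3+1+1+1 = 6.
By Pick's theorem I = A − B/2 + 1 = 114 − 6/2 + 1 = 112.

112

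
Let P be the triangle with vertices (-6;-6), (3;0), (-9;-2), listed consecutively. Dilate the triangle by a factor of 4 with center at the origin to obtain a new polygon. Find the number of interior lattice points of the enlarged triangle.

By the shoelace formula, twice the signed area is |[(-6)·0 − 3·(-6)] + [3·(-2) − (-9)·0] + [(-9)·(-6) − (-6)·(-2)]| = 54, so the area is 27.
The number of boundary lattice points is Σ gcd(|Δx|,|Δy|) = gcd(9,6) + gcd(12,2) + gcd(3,4) = 3+2+1 = 6.
Scaling by 4 multiplies the area by 4² = 16 (so the new area is 432) and multiplies the boundary lattice-point count by 4, giving 24.
By Pick's theorem, the interior count of the dilated polygon is 432 − 24/2 + 1 = 421.

421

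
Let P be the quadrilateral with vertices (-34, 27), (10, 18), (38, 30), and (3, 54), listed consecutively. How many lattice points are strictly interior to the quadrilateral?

Using the shoelace formula, 2A = |[(-34)·18 − 10·27] + [10·30 − 38·18] + [38·54 − 3·30] + [3·27 − (-34)·54]| = 2613, so the area is 2613/2.
The number of boundary lattice points is Σ gcd(|Δx|,|Δy|) = gcd(44,9) + gcd(28,12) + gcd(35,24) + gcd(37,27) = 1+4+1+1 = 7.
By Pick's theorem A = I + B/2 − 1, so I = 2613/2 − 7/2 + 1 = 1304.

1304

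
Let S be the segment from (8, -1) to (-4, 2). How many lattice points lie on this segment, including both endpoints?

The number of lattice points on a segment between lattice points is gcd(|Δx|,|Δy|) + 1 = gcd(12,3) + 1 = 3 + 1 = 4.

4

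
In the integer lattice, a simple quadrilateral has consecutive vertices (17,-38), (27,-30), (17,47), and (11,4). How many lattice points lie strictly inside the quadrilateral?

By the shoelace formula, twice the signed area is |(17·(-30) − 27·(-38)) + (27·47 − 17·(-30)) + (17·4 − 11·47) + (11·(-38) − 17·4)| = 1360, so the area is 680.
Summing gcd(|Δx|,|Δy|) over the edges gives the boundary count: gcd(10,8) + gcd(10,77) + gcd(6,43) + gcd(6,42) = 2+1+1+6 = 10.
By Pick's theorem A = I + B/2 − 1, so I = 680 − 10/2 + 1 = 676.

676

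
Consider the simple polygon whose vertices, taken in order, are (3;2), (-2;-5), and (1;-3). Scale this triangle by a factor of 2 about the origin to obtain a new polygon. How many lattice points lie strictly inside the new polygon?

By the shoelace formula, twice the signed area is |[3·(-5) − (-2)·2] + [(-2)·(-3) − 1·(-5)] + [1·2 − 3·(-3)]| = 11, so the area is 5.5.
Summing gcd(|Δx|,|Δy|) over the edges gives the boundary count: gcd(5,7) + gcd(3,2) + gcd(2,5) = 1+1+1 = 3.
Scaling by 2 multiplies the area by 2² = 4 (so the new area is 22) and multiplies the boundary lattice-point count by 2, giving 6.
By Pick's theorem, the interior count of the dilated polygon is 22 − 6/2 + 1 = 20.

20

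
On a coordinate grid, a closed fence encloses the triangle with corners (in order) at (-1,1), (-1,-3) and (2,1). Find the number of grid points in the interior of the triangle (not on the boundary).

3

Using the shoelace formula, 2A = |((-1)·(-3) − (-1)·1) + ((-1)·1 − 2·(-3)) + (2·1 − (-1)·1)| = 12, so the area is 6.
Summing gcd(|Δx|,|Δy|) over the edges gives the boundary count: gcd(0,4) + gcd(3,4) + gcd(3,0) = 4+1+3 = 8.
Pick's theorem gives I = A − B/2 + 1 = 6 − 8/2 + 1 = 3.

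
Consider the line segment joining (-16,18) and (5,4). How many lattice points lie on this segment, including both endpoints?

The number of lattice points on a segment between lattice points is gcd(|Δx|,|Δy|) + 1 = gcd(21,14) + 1 = 7 + 1 = 8.

8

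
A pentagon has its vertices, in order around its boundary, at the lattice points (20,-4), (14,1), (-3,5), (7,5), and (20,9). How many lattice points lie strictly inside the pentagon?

The shoelace formula gives twice the area as |(20·1 − 14·(-4)) + (14·5 − (-3)·1) + ((-3)·5 − 7·5) + (7·9 − 20·5) + (20·(-4) − 20·9)| = 198, so the area is 99.
The number of boundary lattice points is Σ gcd(|Δx|,|Δy|) = gcd(6,5) + gcd(17,4) + gcd(10,0) + gcd(13,4) + gcd(0,13) = 1+1+10+1+13 = 26.
By Pick's theorem A = I + B/2 − 1, so I = 99 − 26/2 + 1 = 87.

87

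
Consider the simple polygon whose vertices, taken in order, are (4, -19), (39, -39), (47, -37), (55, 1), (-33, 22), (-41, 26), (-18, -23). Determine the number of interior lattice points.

3087

Using the shoelace formula, 2A = |(4·(-39) − 39·(-19)) + (39·(-37) − 47·(-39)) + (47·1 − 55·(-37)) + (55·22 − (-33)·1) + ((-33)·26 − (-41)·22) + ((-41)·(-23) − (-18)·26) + ((-18)·(-19) − 4·(-23))| = 6189, so the area is 3094.5.
The number of boundary lattice points is Σ gcd(|Δx|,|Δy|) = gcd(35,20) + gcd(8,2) + gcd(8,38) + gcd(88,21) + gcd(8,4) + gcd(23,49) + gcd(22,4) = 5+2+2+1+4+1+2 = 17.
Pick's theorem gives I = A − B/2 + 1 = 3094.5 − 17/2 + 1 = 3087.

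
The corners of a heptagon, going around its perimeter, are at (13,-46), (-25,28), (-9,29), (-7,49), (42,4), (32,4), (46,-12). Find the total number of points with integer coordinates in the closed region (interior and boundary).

By the shoelace formula, twice the signed area is |[13·28 − (-25)·(-46)] + [(-25)·29 − (-9)·28] + [(-9)·49 − (-7)·29] + [(-7)·4 − 42·49] + [42·4 − 32·4] + [32·(-12) − 46·4] + [46·(-46) − 13·(-12)]| = 6071, so the area is 3035.5.
Summing gcd(|Δx|,|Δy|) over the edges gives the boundary count: gcd(38,74) + gcd(16,1) + gcd(2,20) + gcd(49,45) + gcd(10,0) + gcd(14,16) + gcd(33,34) = 2+1+2+1+10+2+1 = 19.
Pick's theorem gives I = A − B/2 + 1 = 3035.5 − 19/2 + 1 = 3027, so the closed region contains I + B = 3027 + 19 = 3046 lattice points.

3046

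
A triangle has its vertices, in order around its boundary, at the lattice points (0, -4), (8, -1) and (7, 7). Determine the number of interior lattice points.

33

By the shoelace formula, twice the signed area is |[0·(-1) − 8·(-4)] + [8·7 − 7·(-1)] + [7·(-4) − 0·7]| = 67, so the area is 33.5.
The number of boundary lattice points is Σ gcd(|Δx|,|Δy|) = gcd(8,3) + gcd(1,8) + gcd(7,11) = 1+1+1 = 3.
Pick's theorem gives I = A − B/2 + 1 = 33.5 − 3/2 + 1 = 33.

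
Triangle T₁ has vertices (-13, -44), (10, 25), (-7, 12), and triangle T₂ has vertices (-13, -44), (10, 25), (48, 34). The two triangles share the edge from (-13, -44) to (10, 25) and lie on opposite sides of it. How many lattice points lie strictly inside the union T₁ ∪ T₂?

1643

The union is the simple quadrilateral with vertices (-13, -44), (-7, 12), (10, 25), (48, 34) in order.
The shoelace formula gives twice the area as |[(-13)·12 − (-7)·(-44)] + [(-7)·25 − 10·12] + [10·34 − 48·25] + [48·(-44) − (-13)·34]| = 3289, so the area is 3289/2.
Along each edge there are gcd(|Δx|,|Δy|)+1 lattice points, so counting each shared vertex once the boundary has gcd(6,56) + gcd(17,13) + gcd(38,9) + gcd(61,78) = 2+1+1+1 = 5.
By Pick's theorem I = A − B/2 + 1 = 3289/2 − 5/2 + 1 = 1643.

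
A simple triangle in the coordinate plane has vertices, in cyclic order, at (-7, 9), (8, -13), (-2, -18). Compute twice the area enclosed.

By the shoelace formula, twice the signed area is |[(-7)·(-13) − 8·9] + [8·(-18) − (-2)·(-13)] + [(-2)·9 − (-7)·(-18)]| = 295, so the area is 295/2.

295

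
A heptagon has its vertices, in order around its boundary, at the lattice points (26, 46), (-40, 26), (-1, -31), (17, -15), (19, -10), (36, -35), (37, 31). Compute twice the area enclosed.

The shoelace formula gives twice the area as |(26·26 − (-40)·46) + ((-40)·(-31) − (-1)·26) + ((-1)·(-15) − 17·(-31)) + (17·(-10) − 19·(-15)) + (19·(-35) − 36·(-10)) + (36·31 − 37·(-35)) + (37·46 − 26·31)| = 7441, so the area is 3720.5.

7441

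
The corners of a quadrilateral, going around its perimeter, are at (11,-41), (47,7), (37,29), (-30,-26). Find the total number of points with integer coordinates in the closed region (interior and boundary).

2275

The shoelace formula gives twice the area as |(11·7 − 47·(-41)) + (47·29 − 37·7) + (37·(-26) − (-30)·29) + ((-30)·(-41) − 11·(-26))| = 4532, so the area is 2266.
Summing gcd(|Δx|,|Δy|) over the edges gives the boundary count: gcd(36,48) + gcd(10,22) + gcd(67,55) + gcd(41,15) = 12+2+1+1 = 16.
Pick's theorem gives I = A − B/2 + 1 = 2266 − 16/2 + 1 = 2259, so the closed region contains I + B = 2259 + 16 = 2275 lattice points.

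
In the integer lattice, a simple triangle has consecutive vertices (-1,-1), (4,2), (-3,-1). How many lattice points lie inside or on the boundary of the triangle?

6

By the shoelace formula, twice the signed area is |((-1)·2 − 4·(-1)) + (4·(-1) − (-3)·2) + ((-3)·(-1) − (-1)·(-1))| = 6, so the area is 3.
The number of boundary lattice points is Σ gcd(|Δx|,|Δy|) = gcd(5,3) + gcd(7,3) + gcd(2,0) = 1+1+2 = 4.
Pick's theorem gives I = A − B/2 + 1 = 3 − 4/2 + 1 = 2, so the closed region contains I + B = 2 + 4 = 6 lattice points.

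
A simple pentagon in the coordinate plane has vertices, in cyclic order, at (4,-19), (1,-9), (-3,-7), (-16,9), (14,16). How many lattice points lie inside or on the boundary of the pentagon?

457

By the shoelace formula, twice the signed area is |(4·(-9) − 1·(-19)) + (1·(-7) − (-3)·(-9)) + ((-3)·9 − (-16)·(-7)) + ((-16)·16 − 14·9) + (14·(-19) − 4·16)| = 902, so the area is 451.
Along each edge there are gcd(|Δx|,|Δy|)+1 lattice points, so counting each shared vertex once the boundary has gcd(3,10) + gcd(4,2) + gcd(13,16) + gcd(30,7) + gcd(10,35) = 1+2+1+1+5 = 10.
Pick's theorem gives I = A − B/2 + 1 = 451 − 10/2 + 1 = 447, so the closed region contains I + B = 447 + 10 = 457 lattice points.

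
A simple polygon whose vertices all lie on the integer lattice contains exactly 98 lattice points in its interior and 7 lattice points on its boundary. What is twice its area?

Pick's theorem states A = I + B/2 − 1, so A = 98 + 7/2 − 1 = 201/2.
Hence 2A = 201.

201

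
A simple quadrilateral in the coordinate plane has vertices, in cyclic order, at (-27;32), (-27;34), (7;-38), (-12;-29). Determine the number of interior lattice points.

By the shoelace formula, twice the signed area is |[(-27)·34 − (-27)·32] + [(-27)·(-38) − 7·34] + [7·(-29) − (-12)·(-38)] + [(-12)·32 − (-27)·(-29)]| = 1092, so the area is 546.
The number of boundary lattice points is Σ gcd(|Δx|,|Δy|) = gcd(0,2) + gcd(34,72) + gcd(19,9) + gcd(15,61) = 2+2+1+1 = 6.
By Pick's theorem A = I + B/2 − 1, so I = 546 − 6/2 + 1 = 544.

544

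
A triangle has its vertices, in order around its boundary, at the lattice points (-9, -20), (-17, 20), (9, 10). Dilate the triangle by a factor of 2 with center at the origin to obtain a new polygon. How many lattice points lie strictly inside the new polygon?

1905

By the shoelace formula, twice the signed area is |((-9)·20 − (-17)·(-20)) + ((-17)·10 − 9·20) + (9·(-20) − (-9)·10)| = 960, so the area is 480.
Along each edge there are gcd(|Δx|,|Δy|)+1 lattice points, so counting each shared vertex once the boundary has gcd(8,40) + gcd(26,10) + gcd(18,30) = 8+2+6 = 16.
Scaling by 2 multiplies the area by 2² = 4 (so the new area is 1920) and multiplies the boundary lattice-point count by 2, giving 32.
By Pick's theorem, the interior count of the dilated polygon is 1920 − 32/2 + 1 = 1905.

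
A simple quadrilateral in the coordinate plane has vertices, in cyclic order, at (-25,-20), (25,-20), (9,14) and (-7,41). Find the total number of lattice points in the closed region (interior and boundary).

Using the shoelace formula, 2A = |[(-25)·(-20) − 25·(-20)] + [25·14 − 9·(-20)] + [9·41 − (-7)·14] + [(-7)·(-20) − (-25)·41]| = 3162, so the area is 1581.
Summing gcd(|Δx|,|Δy|) over the edges gives the boundary count: gcd(50,0) + gcd(16,34) + gcd(16,27) + gcd(18,61) = 50+2+1+1 = 54.
Pick's theorem gives I = A − B/2 + 1 = 1581 − 54/2 + 1 = 1555, so the closed region contains I + B = 1555 + 54 = 1609 lattice points.

1609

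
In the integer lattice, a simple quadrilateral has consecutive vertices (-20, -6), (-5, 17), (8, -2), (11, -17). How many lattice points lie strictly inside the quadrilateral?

Using the shoelace formula, 2A = |((-20)·17 − (-5)·(-6)) + ((-5)·(-2) − 8·17) + (8·(-17) − 11·(-2)) + (11·(-6) − (-20)·(-17))| = 1016, so the area is 508.
Along each edge there are gcd(|Δx|,|Δy|)+1 lattice points, so counting each shared vertex once the boundary has gcd(15,23) + gcd(13,19) + gcd(3,15) + gcd(31,11) = 1+1+3+1 = 6.
By Pick's theorem A = I + B/2 − 1, so I = 508 − 6/2 + 1 = 506.

506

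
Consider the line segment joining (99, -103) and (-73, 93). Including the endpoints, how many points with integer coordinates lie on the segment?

The number of lattice points on a segment between lattice points is gcd(|Δx|,|Δy|) + 1 = gcd(172,196) + 1 = 4 + 1 = 5.

5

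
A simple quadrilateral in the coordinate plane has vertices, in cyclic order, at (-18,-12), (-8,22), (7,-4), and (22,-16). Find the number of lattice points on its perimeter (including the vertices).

The number of boundary lattice points is Σ gcd(|Δx|,|Δy|) = gcd(10,34) + gcd(15,26) + gcd(15,12) + gcd(40,4) = 2+1+3+4 = 10.

10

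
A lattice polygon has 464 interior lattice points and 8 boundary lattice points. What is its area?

By Pick's theorem, A = I + B/2 − 1 = 464 + 8/2 − 1 = 467.

467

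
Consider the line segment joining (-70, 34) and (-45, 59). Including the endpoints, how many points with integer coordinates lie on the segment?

The number of lattice points on a segment between lattice points is gcd(|Δx|,|Δy|) + 1 = gcd(25,25) + 1 = 25 + 1 = 26.

26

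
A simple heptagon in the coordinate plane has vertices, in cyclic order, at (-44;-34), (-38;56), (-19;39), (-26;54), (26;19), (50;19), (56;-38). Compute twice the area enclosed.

By the shoelace formula, twice the signed area is |[(-44)·56 − (-38)·(-34)] + [(-38)·39 − (-19)·56] + [(-19)·54 − (-26)·39] + [(-26)·19 − 26·54] + [26·19 − 50·19] + [50·(-38) − 56·19] + [56·(-34) − (-44)·(-38)]| = 13080, so the area is 6540.

13080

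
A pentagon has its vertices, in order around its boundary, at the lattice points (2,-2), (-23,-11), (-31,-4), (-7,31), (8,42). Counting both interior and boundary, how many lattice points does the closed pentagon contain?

978

The shoelace formula gives twice the area as |[2·(-11) − (-23)·(-2)] + [(-23)·(-4) − (-31)·(-11)] + [(-31)·31 − (-7)·(-4)] + [(-7)·42 − 8·31] + [8·(-2) − 2·42]| = 1948, so the area is 974.
Along each edge there are gcd(|Δx|,|Δy|)+1 lattice points, so counting each shared vertex once the boundary has gcd(25,9) + gcd(8,7) + gcd(24,35) + gcd(15,11) + gcd(6,44) = 1+1+1+1+2 = 6.
Pick's theorem gives I = A − B/2 + 1 = 974 − 6/2 + 1 = 972, so the closed region contains I + B = 972 + 6 = 978 lattice points.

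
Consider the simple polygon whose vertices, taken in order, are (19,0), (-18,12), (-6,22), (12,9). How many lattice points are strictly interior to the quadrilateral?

By the shoelace formula, twice the signed area is |(19·12 − (-18)·0) + ((-18)·22 − (-6)·12) + ((-6)·9 − 12·22) + (12·0 − 19·9)| = 585, so the area is 585/2.
The number of boundary lattice points is Σ gcd(|Δx|,|Δy|) = gcd(37,12) + gcd(12,10) + gcd(18,13) + gcd(7,9) = 1+2+1+1 = 5.
By Pick's theorem A = I + B/2 − 1, so I = 585/2 − 5/2 + 1 = 291.

291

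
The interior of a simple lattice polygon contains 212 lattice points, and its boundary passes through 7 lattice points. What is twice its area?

By Pick's theorem, A = I + B/2 − 1 = 212 + 7/2 − 1 = 429/2.
Hence 2A = 429.

429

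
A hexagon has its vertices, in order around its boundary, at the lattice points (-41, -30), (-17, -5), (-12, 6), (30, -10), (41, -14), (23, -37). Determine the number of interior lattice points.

By the shoelace formula, twice the signed area is |[(-41)·(-5) − (-17)·(-30)] + [(-17)·6 − (-12)·(-5)] + [(-12)·(-10) − 30·6] + [30·(-14) − 41·(-10)] + [41·(-37) − 23·(-14)] + [23·(-30) − (-41)·(-37)]| = 3939, so the area is 3939/2.
The number of boundary lattice points is Σ gcd(|Δx|,|Δy|) = gcd(24,25) + gcd(5,11) + gcd(42,16) + gcd(11,4) + gcd(18,23) + gcd(64,7) = 1+1+2+1+1+1 = 7.
By Pick's theorem A = I + B/2 − 1, so I = 3939/2 − 7/2 + 1 = 1967.

1967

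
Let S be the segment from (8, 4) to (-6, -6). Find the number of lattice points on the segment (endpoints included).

3

The number of lattice points on a segment between lattice points is gcd(|Δx|,|Δy|) + 1 = gcd(14,10) + 1 = 2 + 1 = 3.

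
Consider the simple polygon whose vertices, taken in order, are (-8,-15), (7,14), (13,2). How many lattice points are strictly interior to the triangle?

174

The shoelace formula gives twice the area as |((-8)·14 − 7·(-15)) + (7·2 − 13·14) + (13·(-15) − (-8)·2)| = 354, so the area is 177.
Along each edge there are gcd(|Δx|,|Δy|)+1 lattice points, so counting each shared vertex once the boundary has gcd(15,29) + gcd(6,12) + gcd(21,17) = 1+6+1 = 8.
By Pick's theorem A = I + B/2 − 1, so I = 177 − 8/2 + 1 = 174.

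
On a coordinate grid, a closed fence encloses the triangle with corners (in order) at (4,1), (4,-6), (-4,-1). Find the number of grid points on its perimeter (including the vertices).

10

The number of boundary lattice points is Σ gcd(|Δx|,|Δy|) = gcd(0,7) + gcd(8,5) + gcd(8,2) = 7+1+2 = 10.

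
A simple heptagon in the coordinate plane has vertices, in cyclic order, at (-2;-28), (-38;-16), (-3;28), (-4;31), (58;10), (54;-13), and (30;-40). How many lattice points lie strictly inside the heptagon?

By the shoelace formula, twice the signed area is |[(-2)·(-16) − (-38)·(-28)] + [(-38)·28 − (-3)·(-16)] + [(-3)·31 − (-4)·28] + [(-4)·10 − 58·31] + [58·(-13) − 54·10] + [54·(-40) − 30·(-13)] + [30·(-28) − (-2)·(-40)]| = 7947, so the area is 7947/2.
Along each edge there are gcd(|Δx|,|Δy|)+1 lattice points, so counting each shared vertex once the boundary has gcd(36,12) + gcd(35,44) + gcd(1,3) + gcd(62,21) + gcd(4,23) + gcd(24,27) + gcd(32,12) = 12+1+1+1+1+3+4 = 23.
Pick's theorem gives I = A − B/2 + 1 = 7947/2 − 23/2 + 1 = 3963.

3963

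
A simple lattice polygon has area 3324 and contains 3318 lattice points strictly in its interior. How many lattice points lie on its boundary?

14

Pick's theorem gives A = I + B/2 − 1, so B = 2(A − I + 1) = 2(3324 − 3318 + 1) = 14.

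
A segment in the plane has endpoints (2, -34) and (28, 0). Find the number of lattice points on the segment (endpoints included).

The number of lattice points on a segment between lattice points is gcd(|Δx|,|Δy|) + 1 = gcd(26,34) + 1 = 2 + 1 = 3.

3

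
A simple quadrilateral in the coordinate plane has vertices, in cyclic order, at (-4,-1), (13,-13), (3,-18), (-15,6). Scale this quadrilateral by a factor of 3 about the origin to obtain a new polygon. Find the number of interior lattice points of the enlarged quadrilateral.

1525

By the shoelace formula, twice the signed area is |((-4)·(-13) − 13·(-1)) + (13·(-18) − 3·(-13)) + (3·6 − (-15)·(-18)) + ((-15)·(-1) − (-4)·6)| = 343, so the area is 343/2.
Along each edge there are gcd(|Δx|,|Δy|)+1 lattice points, so counting each shared vertex once the boundary has gcd(17,12) + gcd(10,5) + gcd(18,24) + gcd(11,7) = 1+5+6+1 = 13.
Scaling by 3 multiplies the area by 3² = 9 (so the new area is 3087/2) and multiplies the boundary lattice-point count by 3, giving 39.
By Pick's theorem, the interior count of the dilated polygon is 3087/2 − 39/2 + 1 = 1525.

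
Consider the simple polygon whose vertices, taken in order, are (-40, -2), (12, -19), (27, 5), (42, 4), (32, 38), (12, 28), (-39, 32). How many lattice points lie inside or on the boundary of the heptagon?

3009

By the shoelace formula, twice the signed area is |((-40)·(-19) − 12·(-2)) + (12·5 − 27·(-19)) + (27·4 − 42·5) + (42·38 − 32·4) + (32·28 − 12·38) + (12·32 − (-39)·28) + ((-39)·(-2) − (-40)·32)| = 5997, so the area is 2998.5.
Along each edge there are gcd(|Δx|,|Δy|)+1 lattice points, so counting each shared vertex once the boundary has gcd(52,17) + gcd(15,24) + gcd(15,1) + gcd(10,34) + gcd(20,10) + gcd(51,4) + gcd(1,34) = 1+3+1+2+10+1+1 = 19.
Pick's theorem gives I = A − B/2 + 1 = 2998.5 − 19/2 + 1 = 2990, so the closed region contains I + B = 2990 + 19 = 3009 lattice points.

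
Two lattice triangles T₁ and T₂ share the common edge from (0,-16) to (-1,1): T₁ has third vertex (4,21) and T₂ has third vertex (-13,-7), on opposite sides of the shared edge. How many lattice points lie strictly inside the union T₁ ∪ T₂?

154

The union is the simple quadrilateral with vertices (0,-16), (4,21), (-1,1), (-13,-7) in order.
By the shoelace formula, twice the signed area is |[0·21 − 4·(-16)] + [4·1 − (-1)·21] + [(-1)·(-7) − (-13)·1] + [(-13)·(-16) − 0·(-7)]| = 317, so the area is 158.5.
Summing gcd(|Δx|,|Δy|) over the edges gives the boundary count: gcd(4,37) + gcd(5,20) + gcd(12,8) + gcd(13,9) = 1+5+4+1 = 11.
By Pick's theorem I = A − B/2 + 1 = 158.5 − 11/2 + 1 = 154.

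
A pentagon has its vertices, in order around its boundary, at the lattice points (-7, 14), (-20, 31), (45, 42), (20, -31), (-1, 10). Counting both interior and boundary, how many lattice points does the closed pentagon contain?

By the shoelace formula, twice the signed area is |[(-7)·31 − (-20)·14] + [(-20)·42 − 45·31] + [45·(-31) − 20·42] + [20·10 − (-1)·(-31)] + [(-1)·14 − (-7)·10]| = 4182, so the area is 2091.
Along each edge there are gcd(|Δx|,|Δy|)+1 lattice points, so counting each shared vertex once the boundary has gcd(13,17) + gcd(65,11) + gcd(25,73) + gcd(21,41) + gcd(6,4) = 1+1+1+1+2 = 6.
Pick's theorem gives I = A − B/2 + 1 = 2091 − 6/2 + 1 = 2089, so the closed region contains I + B = 2089 + 6 = 2095 lattice points.

2095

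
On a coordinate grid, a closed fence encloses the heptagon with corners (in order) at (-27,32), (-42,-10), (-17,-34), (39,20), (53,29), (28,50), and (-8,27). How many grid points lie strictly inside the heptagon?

Using the shoelace formula, 2A = |((-27)·(-10) − (-42)·32) + ((-42)·(-34) − (-17)·(-10)) + ((-17)·20 − 39·(-34)) + (39·29 − 53·20) + (53·50 − 28·29) + (28·27 − (-8)·50) + ((-8)·32 − (-27)·27)| = 7396, so the area is 3698.
Along each edge there are gcd(|Δx|,|Δy|)+1 lattice points, so counting each shared vertex once the boundary has gcd(15,42) + gcd(25,24) + gcd(56,54) + gcd(14,9) + gcd(25,21) + gcd(36,23) + gcd(19,5) = 3+1+2+1+1+1+1 = 10.
By Pick's theorem A = I + B/2 − 1, so I = 3698 − 10/2 + 1 = 3694.

3694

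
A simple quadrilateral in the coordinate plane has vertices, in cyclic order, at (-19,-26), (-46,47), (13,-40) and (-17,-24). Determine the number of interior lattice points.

931

Using the shoelace formula, 2A = |[(-19)·47 − (-46)·(-26)] + [(-46)·(-40) − 13·47] + [13·(-24) − (-17)·(-40)] + [(-17)·(-26) − (-19)·(-24)]| = 1866, so the area is 933.
Along each edge there are gcd(|Δx|,|Δy|)+1 lattice points, so counting each shared vertex once the boundary has gcd(27,73) + gcd(59,87) + gcd(30,16) + gcd(2,2) = 1+1+2+2 = 6.
By Pick's theorem A = I + B/2 − 1, so I = 933 − 6/2 + 1 = 931.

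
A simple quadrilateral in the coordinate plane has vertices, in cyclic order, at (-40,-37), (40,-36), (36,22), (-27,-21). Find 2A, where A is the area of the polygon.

5093

The shoelace formula gives twice the area as |((-40)·(-36) − 40·(-37)) + (40·22 − 36·(-36)) + (36·(-21) − (-27)·22) + ((-27)·(-37) − (-40)·(-21))| = 5093, so the area is 2546.5.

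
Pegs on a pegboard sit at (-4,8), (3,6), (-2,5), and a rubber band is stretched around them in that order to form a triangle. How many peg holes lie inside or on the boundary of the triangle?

Using the shoelace formula, 2A = |[(-4)·6 − 3·8] + [3·5 − (-2)·6] + [(-2)·8 − (-4)·5]| = 17, so the area is 17/2.
Summing gcd(|Δx|,|Δy|) over the edges gives the boundary count: gcd(7,2) + gcd(5,1) + gcd(2,3) = 1+1+1 = 3.
Pick's theorem gives I = A − B/2 + 1 = 17/2 − 3/2 + 1 = 8, so the closed region contains I + B = 8 + 3 = 11 lattice points.

11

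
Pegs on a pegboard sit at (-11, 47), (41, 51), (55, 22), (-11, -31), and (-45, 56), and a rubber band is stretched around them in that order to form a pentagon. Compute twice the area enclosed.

The shoelace formula gives twice the area as |[(-11)·51 − 41·47] + [41·22 − 55·51] + [55·(-31) − (-11)·22] + [(-11)·56 − (-45)·(-31)] + [(-45)·47 − (-11)·56]| = 9364, so the area is 4682.

9364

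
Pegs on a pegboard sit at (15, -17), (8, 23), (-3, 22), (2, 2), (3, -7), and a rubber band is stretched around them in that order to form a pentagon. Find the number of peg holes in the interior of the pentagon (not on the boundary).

351

Using the shoelace formula, 2A = |(15·23 − 8·(-17)) + (8·22 − (-3)·23) + ((-3)·2 − 2·22) + (2·(-7) − 3·2) + (3·(-17) − 15·(-7))| = 710, so the area is 355.
Along each edge there are gcd(|Δx|,|Δy|)+1 lattice points, so counting each shared vertex once the boundary has gcd(7,40) + gcd(11,1) + gcd(5,20) + gcd(1,9) + gcd(12,10) = 1+1+5+1+2 = 10.
By Pick's theorem A = I + B/2 − 1, so I = 355 − 10/2 + 1 = 351.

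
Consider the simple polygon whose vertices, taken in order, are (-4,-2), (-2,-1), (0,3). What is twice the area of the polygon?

6

The shoelace formula gives twice the area as |[(-4)·(-1) − (-2)·(-2)] + [(-2)·3 − 0·(-1)] + [0·(-2) − (-4)·3]| = 6, so the area is 3.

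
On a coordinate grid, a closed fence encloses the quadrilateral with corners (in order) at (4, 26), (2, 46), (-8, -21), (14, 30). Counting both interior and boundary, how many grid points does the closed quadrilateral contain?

382

The shoelace formula gives twice the area as |[4·46 − 2·26] + [2·(-21) − (-8)·46] + [(-8)·30 − 14·(-21)] + [14·26 − 4·30]| = 756, so the area is 378.
Along each edge there are gcd(|Δx|,|Δy|)+1 lattice points, so counting each shared vertex once the boundary has gcd(2,20) + gcd(10,67) + gcd(22,51) + gcd(10,4) = 2+1+1+2 = 6.
Pick's theorem gives I = A − B/2 + 1 = 378 − 6/2 + 1 = 376, so the closed region contains I + B = 376 + 6 = 382 lattice points.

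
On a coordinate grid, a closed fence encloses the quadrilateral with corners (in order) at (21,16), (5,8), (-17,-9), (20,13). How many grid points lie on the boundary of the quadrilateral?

11

Along each edge there are gcd(|Δx|,|Δy|)+1 lattice points, so counting each shared vertex once the boundary has gcd(16,8) + gcd(22,17) + gcd(37,22) + gcd(1,3) = 8+1+1+1 = 11.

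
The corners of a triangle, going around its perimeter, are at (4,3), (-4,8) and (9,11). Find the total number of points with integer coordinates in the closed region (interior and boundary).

47

The shoelace formula gives twice the area as |[4·8 − (-4)·3] + [(-4)·11 − 9·8] + [9·3 − 4·11]| = 89, so the area is 89/2.
Summing gcd(|Δx|,|Δy|) over the edges gives the boundary count: gcd(8,5) + gcd(13,3) + gcd(5,8) = 1+1+1 = 3.
Pick's theorem gives I = A − B/2 + 1 = 89/2 − 3/2 + 1 = 44, so the closed region contains I + B = 44 + 3 = 47 lattice points.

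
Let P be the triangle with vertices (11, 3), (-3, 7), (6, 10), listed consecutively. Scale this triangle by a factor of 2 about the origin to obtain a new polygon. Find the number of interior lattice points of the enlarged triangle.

The shoelace formula gives twice the area as |(11·7 − (-3)·3) + ((-3)·10 − 6·7) + (6·3 − 11·10)| = 78, so the area is 39.
Summing gcd(|Δx|,|Δy|) over the edges gives the boundary count: gcd(14,4) + gcd(9,3) + gcd(5,7) = 2+3+1 = 6.
Scaling by 2 multiplies the area by 2² = 4 (so the new area is 156) and multiplies the boundary lattice-point count by 2, giving 12.
By Pick's theorem, the interior count of the dilated polygon is 156 − 12/2 + 1 = 151.

151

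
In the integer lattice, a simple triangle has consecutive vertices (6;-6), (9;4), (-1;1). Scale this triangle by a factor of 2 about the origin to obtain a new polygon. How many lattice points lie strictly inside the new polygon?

The shoelace formula gives twice the area as |(6·4 − 9·(-6)) + (9·1 − (-1)·4) + ((-1)·(-6) − 6·1)| = 91, so the area is 45.5.
Along each edge there are gcd(|Δx|,|Δy|)+1 lattice points, so counting each shared vertex once the boundary has gcd(3,10) + gcd(10,3) + gcd(7,7) = 1+1+7 = 9.
Scaling by 2 multiplies the area by 2² = 4 (so the new area is 182) and multiplies the boundary lattice-point count by 2, giving 18.
By Pick's theorem, the interior count of the dilated polygon is 182 − 18/2 + 1 = 174.

174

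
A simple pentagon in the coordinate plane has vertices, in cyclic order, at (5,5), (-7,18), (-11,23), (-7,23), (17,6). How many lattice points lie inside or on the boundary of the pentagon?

By the shoelace formula, twice the signed area is |[5·18 − (-7)·5] + [(-7)·23 − (-11)·18] + [(-11)·23 − (-7)·23] + [(-7)·6 − 17·23] + [17·5 − 5·6]| = 308, so the area is 154.
Summing gcd(|Δx|,|Δy|) over the edges gives the boundary count: gcd(12,13) + gcd(4,5) + gcd(4,0) + gcd(24,17) + gcd(12,1) = 1+1+4+1+1 = 8.
Pick's theorem gives I = A − B/2 + 1 = 154 − 8/2 + 1 = 151, so the closed region contains I + B = 151 + 8 = 159 lattice points.

159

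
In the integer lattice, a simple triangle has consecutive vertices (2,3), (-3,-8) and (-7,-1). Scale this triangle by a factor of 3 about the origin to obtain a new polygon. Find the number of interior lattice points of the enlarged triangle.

352

Using the shoelace formula, 2A = |[2·(-8) − (-3)·3] + [(-3)·(-1) − (-7)·(-8)] + [(-7)·3 − 2·(-1)]| = 79, so the area is 39.5.
Along each edge there are gcd(|Δx|,|Δy|)+1 lattice points, so counting each shared vertex once the boundary has gcd(5,11) + gcd(4,7) + gcd(9,4) = 1+1+1 = 3.
Scaling by 3 multiplies the area by 3² = 9 (so the new area is 355.5) and multiplies the boundary lattice-point count by 3, giving 9.
By Pick's theorem, the interior count of the dilated polygon is 355.5 − 9/2 + 1 = 352.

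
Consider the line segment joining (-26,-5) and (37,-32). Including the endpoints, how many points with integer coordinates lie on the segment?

The number of lattice points on a segment between lattice points is gcd(|Δx|,|Δy|) + 1 = gcd(63,27) + 1 = 9 + 1 = 10.

10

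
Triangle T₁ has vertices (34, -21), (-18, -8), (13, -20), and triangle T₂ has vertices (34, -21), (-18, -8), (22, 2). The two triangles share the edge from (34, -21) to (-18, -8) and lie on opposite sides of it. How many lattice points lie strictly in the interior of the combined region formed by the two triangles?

625

The union is the simple quadrilateral with vertices (34, -21), (13, -20), (-18, -8), (22, 2) in order.
By the shoelace formula, twice the signed area is |[34·(-20) − 13·(-21)] + [13·(-8) − (-18)·(-20)] + [(-18)·2 − 22·(-8)] + [22·(-21) − 34·2]| = 1261, so the area is 1261/2.
The number of boundary lattice points is Σ gcd(|Δx|,|Δy|) = gcd(21,1) + gcd(31,12) + gcd(40,10) + gcd(12,23) = 1+1+10+1 = 13.
By Pick's theorem I = A − B/2 + 1 = 1261/2 − 13/2 + 1 = 625.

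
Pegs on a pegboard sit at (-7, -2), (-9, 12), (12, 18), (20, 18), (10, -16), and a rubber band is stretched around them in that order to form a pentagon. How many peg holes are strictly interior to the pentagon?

585

By the shoelace formula, twice the signed area is |((-7)·12 − (-9)·(-2)) + ((-9)·18 − 12·12) + (12·18 − 20·18) + (20·(-16) − 10·18) + (10·(-2) − (-7)·(-16))| = 1184, so the area is 592.
The number of boundary lattice points is Σ gcd(|Δx|,|Δy|) = gcd(2,14) + gcd(21,6) + gcd(8,0) + gcd(10,34) + gcd(17,14) = 2+3+8+2+1 = 16.
Pick's theorem gives I = A − B/2 + 1 = 592 − 16/2 + 1 = 585.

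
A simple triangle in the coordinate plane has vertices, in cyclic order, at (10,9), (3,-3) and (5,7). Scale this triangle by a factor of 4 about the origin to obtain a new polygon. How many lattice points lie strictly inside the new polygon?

Using the shoelace formula, 2A = |[10·(-3) − 3·9] + [3·7 − 5·(-3)] + [5·9 − 10·7]| = 46, so the area is 23.
The number of boundary lattice points is Σ gcd(|Δx|,|Δy|) = gcd(7,12) + gcd(2,10) + gcd(5,2) = 1+2+1 = 4.
Scaling by 4 multiplies the area by 4² = 16 (so the new area is 368) and multiplies the boundary lattice-point count by 4, giving 16.
By Pick's theorem, the interior count of the dilated polygon is 368 − 16/2 + 1 = 361.

361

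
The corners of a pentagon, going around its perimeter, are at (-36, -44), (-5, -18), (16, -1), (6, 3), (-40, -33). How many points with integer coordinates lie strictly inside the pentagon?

632

The shoelace formula gives twice the area as |[(-36)·(-18) − (-5)·(-44)] + [(-5)·(-1) − 16·(-18)] + [16·3 − 6·(-1)] + [6·(-33) − (-40)·3] + [(-40)·(-44) − (-36)·(-33)]| = 1269, so the area is 634.5.
Summing gcd(|Δx|,|Δy|) over the edges gives the boundary count: gcd(31,26) + gcd(21,17) + gcd(10,4) + gcd(46,36) + gcd(4,11) = 1+1+2+2+1 = 7.
By Pick's theorem A = I + B/2 − 1, so I = 634.5 − 7/2 + 1 = 632.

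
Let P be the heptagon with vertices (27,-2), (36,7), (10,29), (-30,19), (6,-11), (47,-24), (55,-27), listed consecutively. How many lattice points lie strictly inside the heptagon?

The shoelace formula gives twice the area as |(27·7 − 36·(-2)) + (36·29 − 10·7) + (10·19 − (-30)·29) + ((-30)·(-11) − 6·19) + (6·(-24) − 47·(-11)) + (47·(-27) − 55·(-24)) + (55·(-2) − 27·(-27))| = 3554, so the area is 1777.
Along each edge there are gcd(|Δx|,|Δy|)+1 lattice points, so counting each shared vertex once the boundary has gcd(9,9) + gcd(26,22) + gcd(40,10) + gcd(36,30) + gcd(41,13) + gcd(8,3) + gcd(28,25) = 9+2+10+6+1+1+1 = 30.
Pick's theorem gives I = A − B/2 + 1 = 1777 − 30/2 + 1 = 1763.

1763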